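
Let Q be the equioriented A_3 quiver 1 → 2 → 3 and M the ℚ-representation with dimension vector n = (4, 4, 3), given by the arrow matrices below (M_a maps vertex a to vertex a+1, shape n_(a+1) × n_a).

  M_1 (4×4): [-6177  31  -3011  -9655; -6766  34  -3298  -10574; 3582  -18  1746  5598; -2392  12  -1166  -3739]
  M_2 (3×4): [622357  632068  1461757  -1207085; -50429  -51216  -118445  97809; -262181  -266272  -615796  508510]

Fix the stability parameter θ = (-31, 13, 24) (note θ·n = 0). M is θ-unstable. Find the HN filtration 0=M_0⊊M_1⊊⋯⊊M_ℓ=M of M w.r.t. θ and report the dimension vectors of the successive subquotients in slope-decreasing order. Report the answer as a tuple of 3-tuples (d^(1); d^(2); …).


Barcode: M ≅ I[1,1]^2, I[1,3]^2, I[2,2], I[2,3]. HN layers by μ_θ (3 steps, strictly decreasing):
  μ^(1)=24; μ^(2)=13; μ^(3)=-31

((0, 0, 3); (0, 4, 0); (4, 0, 0))


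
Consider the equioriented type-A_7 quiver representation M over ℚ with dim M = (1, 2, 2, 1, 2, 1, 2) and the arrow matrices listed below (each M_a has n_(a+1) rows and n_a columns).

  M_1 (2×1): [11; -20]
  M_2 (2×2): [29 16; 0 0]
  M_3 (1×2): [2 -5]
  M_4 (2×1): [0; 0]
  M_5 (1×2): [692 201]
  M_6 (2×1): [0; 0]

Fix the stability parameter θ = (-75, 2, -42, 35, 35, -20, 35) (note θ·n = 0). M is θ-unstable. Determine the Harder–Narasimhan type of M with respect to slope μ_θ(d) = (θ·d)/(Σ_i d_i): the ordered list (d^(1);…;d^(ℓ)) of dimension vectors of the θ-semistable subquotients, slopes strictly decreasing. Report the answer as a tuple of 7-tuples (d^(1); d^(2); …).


Interval decomposition of M: I[1,4], I[2,2], I[3,3], I[5,5], I[5,6], I[7,7]^2.
HN type (ℓ=6): μ^(1)=35; μ^(2)=15/2; μ^(3)=2; μ^(4)=-20; μ^(5)=-42; μ^(6)=-75

((0, 0, 0, 1, 1, 0, 2); (0, 0, 0, 0, 1, 1, 0); (0, 1, 0, 0, 0, 0, 0); (0, 1, 1, 0, 0, 0, 0); (0, 0, 1, 0, 0, 0, 0); (1, 0, 0, 0, 0, 0, 0))


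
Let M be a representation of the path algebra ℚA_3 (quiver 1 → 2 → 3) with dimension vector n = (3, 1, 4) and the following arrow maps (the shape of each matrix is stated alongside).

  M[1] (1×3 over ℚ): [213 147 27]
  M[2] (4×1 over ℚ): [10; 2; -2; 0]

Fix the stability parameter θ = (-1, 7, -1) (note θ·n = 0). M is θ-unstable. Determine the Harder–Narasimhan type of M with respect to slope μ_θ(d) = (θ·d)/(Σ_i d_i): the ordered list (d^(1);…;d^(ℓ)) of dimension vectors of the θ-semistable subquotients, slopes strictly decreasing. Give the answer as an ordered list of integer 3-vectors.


Barcode: M ≅ I[1,1]^2, I[1,3], I[3,3]^3. HN layers by μ_θ (2 steps, strictly decreasing):
  μ^(1)=3; μ^(2)=-1

((0, 1, 1); (3, 0, 3))


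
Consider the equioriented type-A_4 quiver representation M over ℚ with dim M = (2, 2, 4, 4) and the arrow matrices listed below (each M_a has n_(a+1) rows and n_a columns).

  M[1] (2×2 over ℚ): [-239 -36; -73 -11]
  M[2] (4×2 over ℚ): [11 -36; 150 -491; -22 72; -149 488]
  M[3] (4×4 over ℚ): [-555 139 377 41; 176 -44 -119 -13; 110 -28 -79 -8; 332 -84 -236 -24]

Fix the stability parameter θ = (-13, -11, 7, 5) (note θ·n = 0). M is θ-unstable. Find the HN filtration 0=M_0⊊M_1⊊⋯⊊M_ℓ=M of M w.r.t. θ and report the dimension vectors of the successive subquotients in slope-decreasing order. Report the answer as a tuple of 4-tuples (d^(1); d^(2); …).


Interval decomposition of M: I[1,4]^2, I[3,3], I[3,4], I[4,4].
HN type (ℓ=5): μ^(1)=7; μ^(2)=6; μ^(3)=5; μ^(4)=-11; μ^(5)=-13

((0, 0, 1, 0); (0, 0, 3, 3); (0, 0, 0, 1); (0, 2, 0, 0); (2, 0, 0, 0))


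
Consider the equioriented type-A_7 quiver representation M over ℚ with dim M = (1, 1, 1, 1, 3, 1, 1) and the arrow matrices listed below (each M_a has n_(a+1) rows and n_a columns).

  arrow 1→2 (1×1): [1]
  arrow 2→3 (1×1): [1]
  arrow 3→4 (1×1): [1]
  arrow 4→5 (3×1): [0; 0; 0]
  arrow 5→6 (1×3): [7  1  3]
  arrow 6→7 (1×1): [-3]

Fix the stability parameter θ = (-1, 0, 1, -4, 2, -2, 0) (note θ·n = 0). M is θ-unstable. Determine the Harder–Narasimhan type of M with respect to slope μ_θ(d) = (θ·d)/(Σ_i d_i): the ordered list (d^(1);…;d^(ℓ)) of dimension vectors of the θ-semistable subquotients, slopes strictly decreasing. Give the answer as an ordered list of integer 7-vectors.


Interval decomposition of M: I[1,4], I[5,5]^2, I[5,7].
HN type (ℓ=3): μ^(1)=2; μ^(2)=0; μ^(3)=-1

((0, 0, 0, 0, 2, 0, 0); (0, 0, 0, 0, 1, 1, 1); (1, 1, 1, 1, 0, 0, 0))


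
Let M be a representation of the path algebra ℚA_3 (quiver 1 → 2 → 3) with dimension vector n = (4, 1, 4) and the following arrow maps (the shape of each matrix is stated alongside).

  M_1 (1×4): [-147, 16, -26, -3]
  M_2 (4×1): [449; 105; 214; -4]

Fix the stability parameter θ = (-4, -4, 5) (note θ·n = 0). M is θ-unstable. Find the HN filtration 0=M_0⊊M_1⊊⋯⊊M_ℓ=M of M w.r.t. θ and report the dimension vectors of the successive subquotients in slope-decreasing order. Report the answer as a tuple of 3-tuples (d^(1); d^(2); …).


Via rank(M_{q-1}∘⋯∘M_p): M ≅ I[1,1]^3, I[1,3], I[3,3]^3.
μ_θ-semistable layers: μ^(1)=5; μ^(2)=-4

((0, 0, 4); (4, 1, 0))


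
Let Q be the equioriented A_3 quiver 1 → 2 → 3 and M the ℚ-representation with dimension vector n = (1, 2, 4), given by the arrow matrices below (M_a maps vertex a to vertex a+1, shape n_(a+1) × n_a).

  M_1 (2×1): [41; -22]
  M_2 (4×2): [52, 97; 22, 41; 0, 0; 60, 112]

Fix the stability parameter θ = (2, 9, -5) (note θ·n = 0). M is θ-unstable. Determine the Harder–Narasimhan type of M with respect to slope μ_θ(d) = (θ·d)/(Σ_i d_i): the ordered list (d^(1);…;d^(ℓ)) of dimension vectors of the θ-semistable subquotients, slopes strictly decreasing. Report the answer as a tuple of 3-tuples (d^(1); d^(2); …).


Via rank(M_{q-1}∘⋯∘M_p): M ≅ I[1,3], I[2,3], I[3,3]^2.
μ_θ-semistable layers: μ^(1)=2; μ^(2)=-5

((1, 2, 2); (0, 0, 2))


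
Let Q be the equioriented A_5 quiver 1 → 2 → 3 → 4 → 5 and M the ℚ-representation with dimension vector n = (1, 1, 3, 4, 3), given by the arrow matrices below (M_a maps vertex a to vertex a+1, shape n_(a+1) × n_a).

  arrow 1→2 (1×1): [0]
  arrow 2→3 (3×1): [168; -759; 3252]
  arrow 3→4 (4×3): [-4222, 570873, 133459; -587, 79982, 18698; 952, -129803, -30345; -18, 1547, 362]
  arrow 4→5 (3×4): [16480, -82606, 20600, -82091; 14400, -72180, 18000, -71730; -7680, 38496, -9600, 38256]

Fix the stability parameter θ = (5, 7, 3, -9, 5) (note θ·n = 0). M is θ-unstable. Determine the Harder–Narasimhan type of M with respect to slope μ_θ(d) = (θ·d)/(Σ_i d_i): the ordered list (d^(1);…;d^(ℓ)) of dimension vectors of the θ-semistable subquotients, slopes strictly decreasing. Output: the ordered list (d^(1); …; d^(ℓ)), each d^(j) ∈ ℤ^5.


Interval decomposition of M: I[1,1], I[2,5], I[3,4]^2, I[4,4], I[5,5]^2.
HN type (ℓ=4): μ^(1)=5; μ^(2)=1/3; μ^(3)=-3; μ^(4)=-9

((1, 0, 0, 0, 3); (0, 1, 1, 1, 0); (0, 0, 2, 2, 0); (0, 0, 0, 1, 0))


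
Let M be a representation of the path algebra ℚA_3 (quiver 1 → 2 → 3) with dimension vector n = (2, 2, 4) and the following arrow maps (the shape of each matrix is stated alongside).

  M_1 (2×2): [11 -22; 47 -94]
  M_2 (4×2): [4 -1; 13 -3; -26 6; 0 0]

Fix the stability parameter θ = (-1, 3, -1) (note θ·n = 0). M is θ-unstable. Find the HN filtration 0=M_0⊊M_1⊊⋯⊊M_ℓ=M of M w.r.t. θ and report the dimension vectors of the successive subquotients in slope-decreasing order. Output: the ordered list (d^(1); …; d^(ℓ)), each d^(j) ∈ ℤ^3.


Barcode: M ≅ I[1,1], I[1,3], I[2,3], I[3,3]^2. HN layers by μ_θ (2 steps, strictly decreasing):
  μ^(1)=1; μ^(2)=-1

((0, 2, 2); (2, 0, 2))


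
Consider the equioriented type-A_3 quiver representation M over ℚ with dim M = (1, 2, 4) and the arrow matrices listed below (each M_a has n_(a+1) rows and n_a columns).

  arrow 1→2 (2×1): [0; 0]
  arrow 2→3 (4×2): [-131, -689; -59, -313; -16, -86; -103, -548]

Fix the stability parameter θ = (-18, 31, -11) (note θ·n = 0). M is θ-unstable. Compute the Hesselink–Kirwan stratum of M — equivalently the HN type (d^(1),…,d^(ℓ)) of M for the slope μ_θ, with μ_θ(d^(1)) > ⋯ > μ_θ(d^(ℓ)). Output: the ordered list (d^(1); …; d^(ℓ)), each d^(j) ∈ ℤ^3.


Barcode: M ≅ I[1,1], I[2,3]^2, I[3,3]^2. HN layers by μ_θ (3 steps, strictly decreasing):
  μ^(1)=10; μ^(2)=-11; μ^(3)=-18

((0, 2, 2); (0, 0, 2); (1, 0, 0))


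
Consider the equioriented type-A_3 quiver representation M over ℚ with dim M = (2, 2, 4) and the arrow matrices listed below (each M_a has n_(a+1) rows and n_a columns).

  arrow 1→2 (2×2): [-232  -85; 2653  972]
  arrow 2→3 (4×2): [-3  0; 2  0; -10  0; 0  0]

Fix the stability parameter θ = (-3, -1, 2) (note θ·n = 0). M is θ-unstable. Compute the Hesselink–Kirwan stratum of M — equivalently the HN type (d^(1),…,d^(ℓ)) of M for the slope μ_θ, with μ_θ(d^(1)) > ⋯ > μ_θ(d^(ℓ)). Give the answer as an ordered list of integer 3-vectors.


Interval decomposition of M: I[1,2], I[1,3], I[3,3]^3.
HN type (ℓ=3): μ^(1)=2; μ^(2)=-1; μ^(3)=-3

((0, 0, 4); (0, 2, 0); (2, 0, 0))


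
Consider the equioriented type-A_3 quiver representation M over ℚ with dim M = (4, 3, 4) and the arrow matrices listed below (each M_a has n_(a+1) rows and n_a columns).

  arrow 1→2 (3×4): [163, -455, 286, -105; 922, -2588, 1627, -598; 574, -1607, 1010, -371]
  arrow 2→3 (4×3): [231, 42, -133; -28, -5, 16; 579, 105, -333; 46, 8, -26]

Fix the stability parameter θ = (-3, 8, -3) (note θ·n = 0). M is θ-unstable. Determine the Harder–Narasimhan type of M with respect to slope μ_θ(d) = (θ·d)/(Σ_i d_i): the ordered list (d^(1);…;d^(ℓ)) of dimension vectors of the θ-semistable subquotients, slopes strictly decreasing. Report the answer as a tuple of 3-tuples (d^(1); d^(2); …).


Barcode: M ≅ I[1,1], I[1,2], I[1,3]^2, I[3,3]^2. HN layers by μ_θ (3 steps, strictly decreasing):
  μ^(1)=8; μ^(2)=5/2; μ^(3)=-3

((0, 1, 0); (0, 2, 2); (4, 0, 2))


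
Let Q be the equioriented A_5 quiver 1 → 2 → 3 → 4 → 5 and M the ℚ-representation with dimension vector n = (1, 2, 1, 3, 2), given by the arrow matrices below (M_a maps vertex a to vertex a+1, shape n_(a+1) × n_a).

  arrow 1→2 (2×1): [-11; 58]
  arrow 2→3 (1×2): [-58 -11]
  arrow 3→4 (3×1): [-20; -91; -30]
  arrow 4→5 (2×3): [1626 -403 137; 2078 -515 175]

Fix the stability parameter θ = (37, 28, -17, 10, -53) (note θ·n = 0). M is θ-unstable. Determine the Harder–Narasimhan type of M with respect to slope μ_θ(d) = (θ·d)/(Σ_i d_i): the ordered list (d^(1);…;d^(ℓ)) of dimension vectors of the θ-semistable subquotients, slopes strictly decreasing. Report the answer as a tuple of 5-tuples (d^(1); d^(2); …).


Barcode: M ≅ I[1,2], I[2,5], I[4,4], I[4,5]. HN layers by μ_θ (4 steps, strictly decreasing):
  μ^(1)=65/2; μ^(2)=10; μ^(3)=-8; μ^(4)=-43/2

((1, 1, 0, 0, 0); (0, 0, 0, 1, 0); (0, 1, 1, 1, 1); (0, 0, 0, 1, 1))


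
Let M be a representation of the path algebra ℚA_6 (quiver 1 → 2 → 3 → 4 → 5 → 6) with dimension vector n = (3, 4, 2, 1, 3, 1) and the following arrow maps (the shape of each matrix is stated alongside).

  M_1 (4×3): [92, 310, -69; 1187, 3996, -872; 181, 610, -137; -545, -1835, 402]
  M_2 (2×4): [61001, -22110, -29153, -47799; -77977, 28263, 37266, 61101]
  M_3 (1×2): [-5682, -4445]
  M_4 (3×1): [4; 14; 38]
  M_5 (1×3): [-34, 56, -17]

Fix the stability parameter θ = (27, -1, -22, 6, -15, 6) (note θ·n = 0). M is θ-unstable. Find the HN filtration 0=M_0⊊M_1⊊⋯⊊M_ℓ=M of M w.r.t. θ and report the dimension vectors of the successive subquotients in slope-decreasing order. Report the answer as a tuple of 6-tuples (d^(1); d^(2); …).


Interval decomposition of M: I[1,2], I[1,3], I[1,6], I[2,2], I[5,5]^2.
HN type (ℓ=5): μ^(1)=13; μ^(2)=6; μ^(3)=4/3; μ^(4)=-1; μ^(5)=-15

((1, 1, 0, 0, 0, 0); (0, 0, 0, 0, 0, 1); (1, 1, 1, 0, 0, 0); (1, 2, 1, 1, 1, 0); (0, 0, 0, 0, 2, 0))


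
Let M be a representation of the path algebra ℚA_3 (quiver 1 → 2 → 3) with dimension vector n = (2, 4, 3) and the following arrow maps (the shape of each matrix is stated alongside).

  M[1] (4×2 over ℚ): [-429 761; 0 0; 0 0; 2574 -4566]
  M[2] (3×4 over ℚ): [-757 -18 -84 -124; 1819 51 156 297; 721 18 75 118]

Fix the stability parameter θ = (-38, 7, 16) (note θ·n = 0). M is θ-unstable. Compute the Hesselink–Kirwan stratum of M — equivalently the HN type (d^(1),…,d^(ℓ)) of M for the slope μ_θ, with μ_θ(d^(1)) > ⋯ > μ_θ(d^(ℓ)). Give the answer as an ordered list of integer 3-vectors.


Interval decomposition of M: I[1,1], I[1,3], I[2,2], I[2,3]^2.
HN type (ℓ=3): μ^(1)=16; μ^(2)=7; μ^(3)=-38

((0, 0, 3); (0, 4, 0); (2, 0, 0))


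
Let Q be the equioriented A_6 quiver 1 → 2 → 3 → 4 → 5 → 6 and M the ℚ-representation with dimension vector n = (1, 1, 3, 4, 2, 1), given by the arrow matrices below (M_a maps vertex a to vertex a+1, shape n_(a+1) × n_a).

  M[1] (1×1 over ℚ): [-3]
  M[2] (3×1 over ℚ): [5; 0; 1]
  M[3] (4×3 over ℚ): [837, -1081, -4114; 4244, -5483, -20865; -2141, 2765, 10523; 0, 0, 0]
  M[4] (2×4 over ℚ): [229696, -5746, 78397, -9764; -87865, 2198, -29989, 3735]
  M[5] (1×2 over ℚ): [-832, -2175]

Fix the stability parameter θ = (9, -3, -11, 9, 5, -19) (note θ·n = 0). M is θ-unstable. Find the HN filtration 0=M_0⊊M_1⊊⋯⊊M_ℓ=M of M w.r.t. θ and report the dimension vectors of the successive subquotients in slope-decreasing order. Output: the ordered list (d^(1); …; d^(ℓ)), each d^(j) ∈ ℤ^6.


Barcode: M ≅ I[1,6], I[3,4], I[3,5], I[4,4]. HN layers by μ_θ (4 steps, strictly decreasing):
  μ^(1)=9; μ^(2)=7; μ^(3)=-5/3; μ^(4)=-11

((0, 0, 0, 2, 0, 0); (0, 0, 0, 1, 1, 0); (1, 1, 1, 1, 1, 1); (0, 0, 2, 0, 0, 0))


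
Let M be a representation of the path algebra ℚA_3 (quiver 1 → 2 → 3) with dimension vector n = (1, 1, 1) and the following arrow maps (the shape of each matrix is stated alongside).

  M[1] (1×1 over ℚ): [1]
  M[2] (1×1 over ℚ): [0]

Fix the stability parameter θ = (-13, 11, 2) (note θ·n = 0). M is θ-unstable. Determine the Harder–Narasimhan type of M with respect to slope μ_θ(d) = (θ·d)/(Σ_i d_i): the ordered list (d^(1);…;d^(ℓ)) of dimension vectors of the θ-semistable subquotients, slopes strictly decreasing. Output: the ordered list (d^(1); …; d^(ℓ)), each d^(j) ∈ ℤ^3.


Interval decomposition of M: I[1,2], I[3,3].
HN type (ℓ=3): μ^(1)=11; μ^(2)=2; μ^(3)=-13

((0, 1, 0); (0, 0, 1); (1, 0, 0))


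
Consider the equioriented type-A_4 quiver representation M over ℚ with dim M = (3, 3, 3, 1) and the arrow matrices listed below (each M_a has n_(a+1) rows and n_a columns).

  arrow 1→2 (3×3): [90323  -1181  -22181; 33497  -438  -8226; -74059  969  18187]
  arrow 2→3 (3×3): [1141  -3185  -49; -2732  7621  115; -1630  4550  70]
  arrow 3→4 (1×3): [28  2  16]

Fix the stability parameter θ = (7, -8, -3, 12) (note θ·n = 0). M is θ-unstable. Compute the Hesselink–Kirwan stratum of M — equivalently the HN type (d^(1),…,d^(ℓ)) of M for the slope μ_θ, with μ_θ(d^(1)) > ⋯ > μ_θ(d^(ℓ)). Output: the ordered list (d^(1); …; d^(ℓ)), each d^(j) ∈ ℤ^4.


Via rank(M_{q-1}∘⋯∘M_p): M ≅ I[1,2], I[1,3], I[1,4], I[3,3].
μ_θ-semistable layers: μ^(1)=12; μ^(2)=-1/2; μ^(3)=-4/3; μ^(4)=-3

((0, 0, 0, 1); (1, 1, 0, 0); (2, 2, 2, 0); (0, 0, 1, 0))


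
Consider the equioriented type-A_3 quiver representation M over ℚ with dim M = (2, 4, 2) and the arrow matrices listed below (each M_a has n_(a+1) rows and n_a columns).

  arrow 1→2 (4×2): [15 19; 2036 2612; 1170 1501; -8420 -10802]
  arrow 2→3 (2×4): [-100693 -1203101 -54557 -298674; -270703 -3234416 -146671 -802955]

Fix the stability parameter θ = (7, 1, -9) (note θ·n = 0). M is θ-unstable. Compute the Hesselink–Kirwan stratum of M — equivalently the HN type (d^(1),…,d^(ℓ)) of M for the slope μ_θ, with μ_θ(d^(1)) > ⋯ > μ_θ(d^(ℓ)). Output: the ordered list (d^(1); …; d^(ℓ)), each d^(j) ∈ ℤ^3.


Interval decomposition of M: I[1,3]^2, I[2,2]^2.
HN type (ℓ=2): μ^(1)=1; μ^(2)=-1/3

((0, 2, 0); (2, 2, 2))


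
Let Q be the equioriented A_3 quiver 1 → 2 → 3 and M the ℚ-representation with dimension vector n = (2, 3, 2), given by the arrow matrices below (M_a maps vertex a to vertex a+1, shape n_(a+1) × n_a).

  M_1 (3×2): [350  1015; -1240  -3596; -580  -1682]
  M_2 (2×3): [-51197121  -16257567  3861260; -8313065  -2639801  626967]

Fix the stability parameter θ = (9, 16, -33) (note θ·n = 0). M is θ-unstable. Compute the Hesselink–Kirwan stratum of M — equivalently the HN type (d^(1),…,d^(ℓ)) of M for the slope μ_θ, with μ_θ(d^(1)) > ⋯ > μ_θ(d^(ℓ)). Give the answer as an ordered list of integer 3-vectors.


Barcode: M ≅ I[1,1], I[1,3], I[2,2], I[2,3]. HN layers by μ_θ (4 steps, strictly decreasing):
  μ^(1)=16; μ^(2)=9; μ^(3)=-8/3; μ^(4)=-17/2

((0, 1, 0); (1, 0, 0); (1, 1, 1); (0, 1, 1))


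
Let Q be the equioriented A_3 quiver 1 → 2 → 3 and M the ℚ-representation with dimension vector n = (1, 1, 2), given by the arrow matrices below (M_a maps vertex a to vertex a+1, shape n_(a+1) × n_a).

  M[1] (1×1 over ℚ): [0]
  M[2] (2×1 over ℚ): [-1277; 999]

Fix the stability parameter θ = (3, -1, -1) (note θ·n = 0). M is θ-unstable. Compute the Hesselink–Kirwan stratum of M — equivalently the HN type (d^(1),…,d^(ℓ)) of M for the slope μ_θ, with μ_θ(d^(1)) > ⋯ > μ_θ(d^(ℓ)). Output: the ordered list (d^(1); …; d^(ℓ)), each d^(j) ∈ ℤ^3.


Interval decomposition of M: I[1,1], I[2,3], I[3,3].
HN type (ℓ=2): μ^(1)=3; μ^(2)=-1

((1, 0, 0); (0, 1, 2))


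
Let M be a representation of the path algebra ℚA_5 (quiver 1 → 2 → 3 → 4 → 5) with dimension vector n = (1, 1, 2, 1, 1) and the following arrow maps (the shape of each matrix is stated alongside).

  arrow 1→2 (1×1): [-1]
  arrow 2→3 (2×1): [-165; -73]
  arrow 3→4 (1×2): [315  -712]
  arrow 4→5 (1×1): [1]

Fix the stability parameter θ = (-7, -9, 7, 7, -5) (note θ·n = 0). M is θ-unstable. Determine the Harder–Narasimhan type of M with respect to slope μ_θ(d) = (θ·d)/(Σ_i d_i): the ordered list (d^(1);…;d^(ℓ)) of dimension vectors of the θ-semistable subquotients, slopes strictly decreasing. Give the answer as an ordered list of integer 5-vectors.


Via rank(M_{q-1}∘⋯∘M_p): M ≅ I[1,5], I[3,3].
μ_θ-semistable layers: μ^(1)=7; μ^(2)=3; μ^(3)=-8

((0, 0, 1, 0, 0); (0, 0, 1, 1, 1); (1, 1, 0, 0, 0))


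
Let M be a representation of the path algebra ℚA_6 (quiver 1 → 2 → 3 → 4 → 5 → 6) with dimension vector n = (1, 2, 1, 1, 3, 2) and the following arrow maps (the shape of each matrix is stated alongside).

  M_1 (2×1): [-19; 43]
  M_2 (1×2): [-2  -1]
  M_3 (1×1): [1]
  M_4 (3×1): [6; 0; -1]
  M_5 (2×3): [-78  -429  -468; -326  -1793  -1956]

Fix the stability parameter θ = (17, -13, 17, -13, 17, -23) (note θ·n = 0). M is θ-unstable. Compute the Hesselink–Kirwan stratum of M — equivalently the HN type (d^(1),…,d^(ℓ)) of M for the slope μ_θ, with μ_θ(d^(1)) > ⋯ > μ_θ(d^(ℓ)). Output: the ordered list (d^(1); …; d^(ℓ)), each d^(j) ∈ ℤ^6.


Interval decomposition of M: I[1,5], I[2,2], I[5,5], I[5,6], I[6,6].
HN type (ℓ=5): μ^(1)=17; μ^(2)=2; μ^(3)=-3; μ^(4)=-13; μ^(5)=-23

((0, 0, 0, 0, 2, 0); (1, 1, 1, 1, 0, 0); (0, 0, 0, 0, 1, 1); (0, 1, 0, 0, 0, 0); (0, 0, 0, 0, 0, 1))


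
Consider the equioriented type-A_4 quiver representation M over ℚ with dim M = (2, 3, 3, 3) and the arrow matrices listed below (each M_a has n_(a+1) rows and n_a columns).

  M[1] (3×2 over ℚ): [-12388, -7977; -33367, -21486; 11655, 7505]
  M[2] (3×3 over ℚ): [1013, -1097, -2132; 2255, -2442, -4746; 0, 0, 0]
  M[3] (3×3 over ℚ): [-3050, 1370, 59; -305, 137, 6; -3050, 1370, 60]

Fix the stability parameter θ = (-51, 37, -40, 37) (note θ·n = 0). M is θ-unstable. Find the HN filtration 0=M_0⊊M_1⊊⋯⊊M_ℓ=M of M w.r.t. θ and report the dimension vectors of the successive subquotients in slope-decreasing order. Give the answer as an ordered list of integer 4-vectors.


Barcode: M ≅ I[1,3], I[1,4], I[2,2], I[3,4], I[4,4]. HN layers by μ_θ (4 steps, strictly decreasing):
  μ^(1)=37; μ^(2)=-3/2; μ^(3)=-40; μ^(4)=-51

((0, 1, 0, 3); (0, 2, 2, 0); (0, 0, 1, 0); (2, 0, 0, 0))


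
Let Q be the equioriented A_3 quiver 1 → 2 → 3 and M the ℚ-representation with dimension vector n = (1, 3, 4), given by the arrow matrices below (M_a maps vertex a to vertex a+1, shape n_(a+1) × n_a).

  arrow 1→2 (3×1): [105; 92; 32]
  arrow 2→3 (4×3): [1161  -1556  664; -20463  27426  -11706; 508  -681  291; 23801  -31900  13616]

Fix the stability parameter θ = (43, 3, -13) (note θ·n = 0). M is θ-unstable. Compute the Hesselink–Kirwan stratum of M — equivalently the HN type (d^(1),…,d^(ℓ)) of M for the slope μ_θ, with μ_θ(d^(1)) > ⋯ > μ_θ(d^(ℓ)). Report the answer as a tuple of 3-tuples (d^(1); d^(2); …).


Interval decomposition of M: I[1,3], I[2,2], I[2,3], I[3,3]^2.
HN type (ℓ=4): μ^(1)=11; μ^(2)=3; μ^(3)=-5; μ^(4)=-13

((1, 1, 1); (0, 1, 0); (0, 1, 1); (0, 0, 2))


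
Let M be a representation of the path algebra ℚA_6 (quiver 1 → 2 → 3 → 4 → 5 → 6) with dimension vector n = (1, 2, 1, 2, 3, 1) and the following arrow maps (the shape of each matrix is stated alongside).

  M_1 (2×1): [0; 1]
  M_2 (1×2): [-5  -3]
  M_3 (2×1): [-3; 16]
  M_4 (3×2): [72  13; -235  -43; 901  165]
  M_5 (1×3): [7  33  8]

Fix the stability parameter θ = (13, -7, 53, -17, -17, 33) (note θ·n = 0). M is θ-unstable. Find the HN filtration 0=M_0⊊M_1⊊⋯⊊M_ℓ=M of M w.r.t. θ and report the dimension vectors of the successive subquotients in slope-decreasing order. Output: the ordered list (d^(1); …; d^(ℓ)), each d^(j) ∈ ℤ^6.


Interval decomposition of M: I[1,6], I[2,2], I[4,5], I[5,5].
HN type (ℓ=5): μ^(1)=33; μ^(2)=19/3; μ^(3)=3; μ^(4)=-7; μ^(5)=-17

((0, 0, 0, 0, 0, 1); (0, 0, 1, 1, 1, 0); (1, 1, 0, 0, 0, 0); (0, 1, 0, 0, 0, 0); (0, 0, 0, 1, 2, 0))


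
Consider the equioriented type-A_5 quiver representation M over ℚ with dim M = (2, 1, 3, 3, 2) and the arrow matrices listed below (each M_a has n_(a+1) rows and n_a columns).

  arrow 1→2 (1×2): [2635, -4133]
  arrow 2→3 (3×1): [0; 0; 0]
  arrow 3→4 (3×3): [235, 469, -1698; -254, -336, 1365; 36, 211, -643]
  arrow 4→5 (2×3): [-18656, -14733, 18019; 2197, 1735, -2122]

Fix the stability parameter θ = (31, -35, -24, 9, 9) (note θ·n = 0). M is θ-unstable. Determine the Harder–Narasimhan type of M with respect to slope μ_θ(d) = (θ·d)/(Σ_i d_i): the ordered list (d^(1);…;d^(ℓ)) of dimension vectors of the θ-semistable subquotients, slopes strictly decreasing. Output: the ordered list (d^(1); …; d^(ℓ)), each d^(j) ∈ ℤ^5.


Interval decomposition of M: I[1,1], I[1,2], I[3,4], I[3,5]^2.
HN type (ℓ=4): μ^(1)=31; μ^(2)=9; μ^(3)=-2; μ^(4)=-24

((1, 0, 0, 0, 0); (0, 0, 0, 3, 2); (1, 1, 0, 0, 0); (0, 0, 3, 0, 0))


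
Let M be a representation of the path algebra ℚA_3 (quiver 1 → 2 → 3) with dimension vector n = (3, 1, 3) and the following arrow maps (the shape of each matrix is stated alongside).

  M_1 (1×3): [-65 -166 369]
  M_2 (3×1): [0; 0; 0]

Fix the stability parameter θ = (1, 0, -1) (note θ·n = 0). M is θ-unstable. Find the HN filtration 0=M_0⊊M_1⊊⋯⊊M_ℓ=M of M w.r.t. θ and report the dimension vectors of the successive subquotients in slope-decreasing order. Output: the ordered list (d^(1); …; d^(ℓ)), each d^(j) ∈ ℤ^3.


Barcode: M ≅ I[1,1]^2, I[1,2], I[3,3]^3. HN layers by μ_θ (3 steps, strictly decreasing):
  μ^(1)=1; μ^(2)=1/2; μ^(3)=-1

((2, 0, 0); (1, 1, 0); (0, 0, 3))


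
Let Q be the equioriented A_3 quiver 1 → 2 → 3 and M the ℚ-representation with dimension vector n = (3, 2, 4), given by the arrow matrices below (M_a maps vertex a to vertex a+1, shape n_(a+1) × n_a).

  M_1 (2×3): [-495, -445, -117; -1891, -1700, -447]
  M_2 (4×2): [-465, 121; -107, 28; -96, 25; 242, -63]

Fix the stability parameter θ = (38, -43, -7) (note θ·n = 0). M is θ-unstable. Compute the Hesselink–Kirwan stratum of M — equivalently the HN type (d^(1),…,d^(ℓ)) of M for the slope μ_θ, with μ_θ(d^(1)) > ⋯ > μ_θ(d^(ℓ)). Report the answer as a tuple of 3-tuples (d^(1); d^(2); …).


Barcode: M ≅ I[1,1], I[1,3]^2, I[3,3]^2. HN layers by μ_θ (3 steps, strictly decreasing):
  μ^(1)=38; μ^(2)=-4; μ^(3)=-7

((1, 0, 0); (2, 2, 2); (0, 0, 2))


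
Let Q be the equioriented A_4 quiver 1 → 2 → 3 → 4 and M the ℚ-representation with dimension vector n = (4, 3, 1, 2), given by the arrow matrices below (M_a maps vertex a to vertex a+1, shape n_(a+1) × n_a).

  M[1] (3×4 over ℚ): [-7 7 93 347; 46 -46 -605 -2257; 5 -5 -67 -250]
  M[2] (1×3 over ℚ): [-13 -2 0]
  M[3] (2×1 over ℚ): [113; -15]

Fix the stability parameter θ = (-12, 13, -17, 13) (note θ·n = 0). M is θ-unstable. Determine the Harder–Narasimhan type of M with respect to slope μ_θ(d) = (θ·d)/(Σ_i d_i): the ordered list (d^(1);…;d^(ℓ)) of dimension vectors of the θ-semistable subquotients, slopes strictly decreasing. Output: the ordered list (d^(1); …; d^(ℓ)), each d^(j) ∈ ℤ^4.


Via rank(M_{q-1}∘⋯∘M_p): M ≅ I[1,1], I[1,2]^2, I[1,4], I[4,4].
μ_θ-semistable layers: μ^(1)=13; μ^(2)=-2; μ^(3)=-12

((0, 2, 0, 2); (0, 1, 1, 0); (4, 0, 0, 0))


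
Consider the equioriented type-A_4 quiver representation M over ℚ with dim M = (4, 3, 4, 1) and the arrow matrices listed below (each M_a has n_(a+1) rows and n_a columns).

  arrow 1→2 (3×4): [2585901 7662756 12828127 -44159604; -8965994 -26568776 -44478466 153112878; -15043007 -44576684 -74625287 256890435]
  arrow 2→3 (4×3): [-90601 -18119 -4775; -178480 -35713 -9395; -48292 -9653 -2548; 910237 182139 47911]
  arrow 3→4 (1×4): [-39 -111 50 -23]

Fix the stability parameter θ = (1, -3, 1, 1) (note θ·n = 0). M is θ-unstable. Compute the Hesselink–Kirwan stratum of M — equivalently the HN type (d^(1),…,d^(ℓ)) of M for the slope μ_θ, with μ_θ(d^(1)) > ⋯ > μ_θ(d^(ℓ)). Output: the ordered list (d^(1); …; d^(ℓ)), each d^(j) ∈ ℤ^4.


Barcode: M ≅ I[1,1]^2, I[1,3], I[1,4], I[2,3], I[3,3]. HN layers by μ_θ (3 steps, strictly decreasing):
  μ^(1)=1; μ^(2)=-1; μ^(3)=-3

((2, 0, 4, 1); (2, 2, 0, 0); (0, 1, 0, 0))


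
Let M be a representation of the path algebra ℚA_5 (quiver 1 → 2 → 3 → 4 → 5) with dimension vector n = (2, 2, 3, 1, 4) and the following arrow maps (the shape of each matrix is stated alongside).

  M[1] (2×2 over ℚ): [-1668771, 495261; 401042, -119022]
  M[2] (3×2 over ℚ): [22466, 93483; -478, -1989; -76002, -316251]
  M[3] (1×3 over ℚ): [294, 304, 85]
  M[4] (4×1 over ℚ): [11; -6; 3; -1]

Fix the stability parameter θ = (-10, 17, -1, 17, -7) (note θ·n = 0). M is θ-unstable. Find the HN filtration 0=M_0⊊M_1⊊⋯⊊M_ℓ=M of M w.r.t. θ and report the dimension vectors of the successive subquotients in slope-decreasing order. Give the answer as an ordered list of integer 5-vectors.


Interval decomposition of M: I[1,1], I[1,2], I[2,5], I[3,3]^2, I[5,5]^3.
HN type (ℓ=5): μ^(1)=17; μ^(2)=13/2; μ^(3)=-1; μ^(4)=-7; μ^(5)=-10

((0, 1, 0, 0, 0); (0, 1, 1, 1, 1); (0, 0, 2, 0, 0); (0, 0, 0, 0, 3); (2, 0, 0, 0, 0))


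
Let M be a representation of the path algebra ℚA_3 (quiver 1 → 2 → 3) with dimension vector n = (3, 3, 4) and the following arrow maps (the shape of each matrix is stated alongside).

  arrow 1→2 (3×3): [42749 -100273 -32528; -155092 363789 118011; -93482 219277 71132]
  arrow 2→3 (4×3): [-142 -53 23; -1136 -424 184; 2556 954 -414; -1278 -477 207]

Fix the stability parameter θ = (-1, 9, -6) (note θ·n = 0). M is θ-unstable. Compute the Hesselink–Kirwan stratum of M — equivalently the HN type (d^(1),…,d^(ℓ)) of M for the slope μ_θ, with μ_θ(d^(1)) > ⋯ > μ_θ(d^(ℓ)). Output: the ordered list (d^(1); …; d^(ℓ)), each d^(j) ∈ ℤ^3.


Via rank(M_{q-1}∘⋯∘M_p): M ≅ I[1,2]^2, I[1,3], I[3,3]^3.
μ_θ-semistable layers: μ^(1)=9; μ^(2)=3/2; μ^(3)=-1; μ^(4)=-6

((0, 2, 0); (0, 1, 1); (3, 0, 0); (0, 0, 3))


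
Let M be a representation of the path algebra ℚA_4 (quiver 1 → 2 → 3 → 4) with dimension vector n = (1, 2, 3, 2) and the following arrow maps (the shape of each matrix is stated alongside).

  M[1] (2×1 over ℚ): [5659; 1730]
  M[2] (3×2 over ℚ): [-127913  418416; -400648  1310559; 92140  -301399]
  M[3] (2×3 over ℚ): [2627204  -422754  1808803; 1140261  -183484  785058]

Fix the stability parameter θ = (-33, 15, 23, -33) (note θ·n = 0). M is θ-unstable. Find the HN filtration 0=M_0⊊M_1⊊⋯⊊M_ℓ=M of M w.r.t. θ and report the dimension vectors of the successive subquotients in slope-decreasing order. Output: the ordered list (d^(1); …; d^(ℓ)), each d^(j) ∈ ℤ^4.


Via rank(M_{q-1}∘⋯∘M_p): M ≅ I[1,4], I[2,4], I[3,3].
μ_θ-semistable layers: μ^(1)=23; μ^(2)=5/3; μ^(3)=-33

((0, 0, 1, 0); (0, 2, 2, 2); (1, 0, 0, 0))


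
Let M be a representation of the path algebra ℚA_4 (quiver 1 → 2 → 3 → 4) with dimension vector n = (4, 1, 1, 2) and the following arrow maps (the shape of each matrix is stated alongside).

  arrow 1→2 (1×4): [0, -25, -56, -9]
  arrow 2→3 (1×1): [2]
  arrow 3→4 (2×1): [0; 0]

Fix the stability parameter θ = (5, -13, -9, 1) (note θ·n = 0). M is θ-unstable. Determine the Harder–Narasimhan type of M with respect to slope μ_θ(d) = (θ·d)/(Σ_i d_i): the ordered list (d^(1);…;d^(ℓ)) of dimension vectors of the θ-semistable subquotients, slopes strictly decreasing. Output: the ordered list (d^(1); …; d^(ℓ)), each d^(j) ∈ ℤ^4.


Via rank(M_{q-1}∘⋯∘M_p): M ≅ I[1,1]^3, I[1,3], I[4,4]^2.
μ_θ-semistable layers: μ^(1)=5; μ^(2)=1; μ^(3)=-17/3

((3, 0, 0, 0); (0, 0, 0, 2); (1, 1, 1, 0))


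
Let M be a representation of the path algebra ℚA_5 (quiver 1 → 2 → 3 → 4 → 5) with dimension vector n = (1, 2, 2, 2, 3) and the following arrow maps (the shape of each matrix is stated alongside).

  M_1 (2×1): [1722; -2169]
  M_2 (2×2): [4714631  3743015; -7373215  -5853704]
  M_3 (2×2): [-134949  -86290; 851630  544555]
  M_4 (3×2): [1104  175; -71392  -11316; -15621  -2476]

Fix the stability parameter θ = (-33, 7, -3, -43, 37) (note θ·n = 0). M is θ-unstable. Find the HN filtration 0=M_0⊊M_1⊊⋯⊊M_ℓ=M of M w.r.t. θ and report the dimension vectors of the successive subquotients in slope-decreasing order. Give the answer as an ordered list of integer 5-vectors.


Barcode: M ≅ I[1,5], I[2,5], I[5,5]. HN layers by μ_θ (3 steps, strictly decreasing):
  μ^(1)=37; μ^(2)=-13; μ^(3)=-33

((0, 0, 0, 0, 3); (0, 2, 2, 2, 0); (1, 0, 0, 0, 0))


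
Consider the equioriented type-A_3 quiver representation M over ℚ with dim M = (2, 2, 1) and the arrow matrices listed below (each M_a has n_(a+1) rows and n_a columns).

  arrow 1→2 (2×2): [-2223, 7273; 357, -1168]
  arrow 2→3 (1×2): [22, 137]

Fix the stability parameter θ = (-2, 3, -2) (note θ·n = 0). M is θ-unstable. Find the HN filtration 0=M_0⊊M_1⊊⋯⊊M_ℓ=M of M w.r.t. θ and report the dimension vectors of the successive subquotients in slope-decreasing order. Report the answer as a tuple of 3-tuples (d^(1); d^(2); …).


Interval decomposition of M: I[1,2], I[1,3].
HN type (ℓ=3): μ^(1)=3; μ^(2)=1/2; μ^(3)=-2

((0, 1, 0); (0, 1, 1); (2, 0, 0))


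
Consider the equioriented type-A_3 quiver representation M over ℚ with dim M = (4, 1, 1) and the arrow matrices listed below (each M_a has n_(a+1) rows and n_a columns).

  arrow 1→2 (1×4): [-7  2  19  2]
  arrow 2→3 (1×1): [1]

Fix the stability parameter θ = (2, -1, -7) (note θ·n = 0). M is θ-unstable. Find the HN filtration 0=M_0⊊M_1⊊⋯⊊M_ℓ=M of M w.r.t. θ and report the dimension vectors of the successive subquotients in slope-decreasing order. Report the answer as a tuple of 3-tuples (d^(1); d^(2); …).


Barcode: M ≅ I[1,1]^3, I[1,3]. HN layers by μ_θ (2 steps, strictly decreasing):
  μ^(1)=2; μ^(2)=-2

((3, 0, 0); (1, 1, 1))


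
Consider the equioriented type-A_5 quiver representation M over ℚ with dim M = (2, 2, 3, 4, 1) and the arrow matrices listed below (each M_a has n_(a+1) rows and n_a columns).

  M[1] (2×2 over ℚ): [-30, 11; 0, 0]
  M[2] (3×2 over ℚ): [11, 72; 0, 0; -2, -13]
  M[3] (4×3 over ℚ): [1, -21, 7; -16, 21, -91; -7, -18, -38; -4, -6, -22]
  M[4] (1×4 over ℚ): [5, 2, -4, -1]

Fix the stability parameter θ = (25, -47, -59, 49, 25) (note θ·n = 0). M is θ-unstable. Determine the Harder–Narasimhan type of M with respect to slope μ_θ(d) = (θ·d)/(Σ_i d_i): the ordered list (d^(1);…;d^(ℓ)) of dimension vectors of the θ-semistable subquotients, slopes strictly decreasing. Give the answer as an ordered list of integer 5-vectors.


Barcode: M ≅ I[1,1], I[1,5], I[2,4], I[3,3], I[4,4]^2. HN layers by μ_θ (6 steps, strictly decreasing):
  μ^(1)=49; μ^(2)=37; μ^(3)=25; μ^(4)=-27; μ^(5)=-53; μ^(6)=-59

((0, 0, 0, 3, 0); (0, 0, 0, 1, 1); (1, 0, 0, 0, 0); (1, 1, 1, 0, 0); (0, 1, 1, 0, 0); (0, 0, 1, 0, 0))


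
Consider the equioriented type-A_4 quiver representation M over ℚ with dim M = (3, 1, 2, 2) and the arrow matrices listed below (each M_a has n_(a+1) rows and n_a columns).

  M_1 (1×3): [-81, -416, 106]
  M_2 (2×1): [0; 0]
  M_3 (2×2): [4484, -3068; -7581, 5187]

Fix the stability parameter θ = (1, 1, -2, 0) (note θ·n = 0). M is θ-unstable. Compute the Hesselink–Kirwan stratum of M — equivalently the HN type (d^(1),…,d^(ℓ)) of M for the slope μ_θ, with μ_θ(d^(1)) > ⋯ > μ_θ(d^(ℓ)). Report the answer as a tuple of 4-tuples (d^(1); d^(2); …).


Via rank(M_{q-1}∘⋯∘M_p): M ≅ I[1,1]^2, I[1,2], I[3,3], I[3,4], I[4,4].
μ_θ-semistable layers: μ^(1)=1; μ^(2)=0; μ^(3)=-2

((3, 1, 0, 0); (0, 0, 0, 2); (0, 0, 2, 0))


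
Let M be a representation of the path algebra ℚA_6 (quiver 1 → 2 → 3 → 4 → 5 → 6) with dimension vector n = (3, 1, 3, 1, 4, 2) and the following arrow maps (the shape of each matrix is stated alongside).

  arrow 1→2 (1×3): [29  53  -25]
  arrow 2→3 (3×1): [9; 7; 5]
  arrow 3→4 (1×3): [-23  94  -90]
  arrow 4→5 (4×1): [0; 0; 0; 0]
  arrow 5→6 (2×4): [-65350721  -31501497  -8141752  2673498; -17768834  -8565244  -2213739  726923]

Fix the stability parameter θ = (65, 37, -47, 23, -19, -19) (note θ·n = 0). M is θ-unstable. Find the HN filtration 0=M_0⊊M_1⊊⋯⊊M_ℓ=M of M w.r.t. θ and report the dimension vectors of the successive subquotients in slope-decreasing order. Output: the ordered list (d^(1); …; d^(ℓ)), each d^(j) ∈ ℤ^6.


Barcode: M ≅ I[1,1]^2, I[1,4], I[3,3]^2, I[5,5]^2, I[5,6]^2. HN layers by μ_θ (5 steps, strictly decreasing):
  μ^(1)=65; μ^(2)=23; μ^(3)=55/3; μ^(4)=-19; μ^(5)=-47

((2, 0, 0, 0, 0, 0); (0, 0, 0, 1, 0, 0); (1, 1, 1, 0, 0, 0); (0, 0, 0, 0, 4, 2); (0, 0, 2, 0, 0, 0))


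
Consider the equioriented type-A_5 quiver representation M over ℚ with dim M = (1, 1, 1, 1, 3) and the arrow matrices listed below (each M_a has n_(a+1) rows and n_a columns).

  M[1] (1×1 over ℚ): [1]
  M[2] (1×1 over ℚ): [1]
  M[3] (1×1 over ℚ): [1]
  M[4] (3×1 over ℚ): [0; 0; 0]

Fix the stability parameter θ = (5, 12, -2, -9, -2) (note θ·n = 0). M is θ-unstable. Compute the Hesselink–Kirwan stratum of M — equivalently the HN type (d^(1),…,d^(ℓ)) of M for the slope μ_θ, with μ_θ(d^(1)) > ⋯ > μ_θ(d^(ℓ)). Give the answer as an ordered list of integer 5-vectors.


Barcode: M ≅ I[1,4], I[5,5]^3. HN layers by μ_θ (2 steps, strictly decreasing):
  μ^(1)=3/2; μ^(2)=-2

((1, 1, 1, 1, 0); (0, 0, 0, 0, 3))


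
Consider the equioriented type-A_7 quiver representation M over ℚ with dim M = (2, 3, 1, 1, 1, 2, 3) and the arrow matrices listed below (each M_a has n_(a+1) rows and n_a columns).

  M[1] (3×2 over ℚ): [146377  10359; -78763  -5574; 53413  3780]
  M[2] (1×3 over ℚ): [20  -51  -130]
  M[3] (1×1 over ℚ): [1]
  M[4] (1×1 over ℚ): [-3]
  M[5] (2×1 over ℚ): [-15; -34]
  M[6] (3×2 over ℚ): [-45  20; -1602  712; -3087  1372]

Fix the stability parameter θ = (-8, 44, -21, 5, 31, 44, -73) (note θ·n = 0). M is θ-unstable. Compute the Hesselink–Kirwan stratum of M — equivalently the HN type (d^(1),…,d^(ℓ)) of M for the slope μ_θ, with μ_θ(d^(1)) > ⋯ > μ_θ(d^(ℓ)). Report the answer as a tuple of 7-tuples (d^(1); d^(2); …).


Via rank(M_{q-1}∘⋯∘M_p): M ≅ I[1,2], I[1,7], I[2,2], I[6,6], I[7,7]^2.
μ_θ-semistable layers: μ^(1)=44; μ^(2)=5; μ^(3)=-8; μ^(4)=-73

((0, 2, 0, 0, 0, 1, 0); (0, 1, 1, 1, 1, 1, 1); (2, 0, 0, 0, 0, 0, 0); (0, 0, 0, 0, 0, 0, 2))


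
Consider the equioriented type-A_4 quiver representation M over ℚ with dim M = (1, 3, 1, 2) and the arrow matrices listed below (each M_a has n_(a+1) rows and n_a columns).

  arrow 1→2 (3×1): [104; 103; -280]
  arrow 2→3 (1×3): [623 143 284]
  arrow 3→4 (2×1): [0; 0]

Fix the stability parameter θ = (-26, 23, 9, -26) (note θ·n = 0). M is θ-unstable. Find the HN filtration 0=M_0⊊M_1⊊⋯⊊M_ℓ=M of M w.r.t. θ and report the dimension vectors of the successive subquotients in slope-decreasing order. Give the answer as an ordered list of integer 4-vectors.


Interval decomposition of M: I[1,3], I[2,2]^2, I[4,4]^2.
HN type (ℓ=3): μ^(1)=23; μ^(2)=16; μ^(3)=-26

((0, 2, 0, 0); (0, 1, 1, 0); (1, 0, 0, 2))


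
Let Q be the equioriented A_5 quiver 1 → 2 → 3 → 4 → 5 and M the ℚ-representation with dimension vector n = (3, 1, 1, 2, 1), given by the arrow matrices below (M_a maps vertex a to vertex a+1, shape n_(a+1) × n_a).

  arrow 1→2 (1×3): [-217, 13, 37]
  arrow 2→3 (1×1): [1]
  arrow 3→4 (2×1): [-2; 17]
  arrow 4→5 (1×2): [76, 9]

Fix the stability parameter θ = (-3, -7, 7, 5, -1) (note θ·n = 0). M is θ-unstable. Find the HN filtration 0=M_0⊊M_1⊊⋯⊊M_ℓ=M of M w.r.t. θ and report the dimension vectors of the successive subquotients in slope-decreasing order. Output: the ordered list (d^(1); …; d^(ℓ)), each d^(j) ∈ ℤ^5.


Barcode: M ≅ I[1,1]^2, I[1,5], I[4,4]. HN layers by μ_θ (4 steps, strictly decreasing):
  μ^(1)=5; μ^(2)=11/3; μ^(3)=-3; μ^(4)=-5

((0, 0, 0, 1, 0); (0, 0, 1, 1, 1); (2, 0, 0, 0, 0); (1, 1, 0, 0, 0))


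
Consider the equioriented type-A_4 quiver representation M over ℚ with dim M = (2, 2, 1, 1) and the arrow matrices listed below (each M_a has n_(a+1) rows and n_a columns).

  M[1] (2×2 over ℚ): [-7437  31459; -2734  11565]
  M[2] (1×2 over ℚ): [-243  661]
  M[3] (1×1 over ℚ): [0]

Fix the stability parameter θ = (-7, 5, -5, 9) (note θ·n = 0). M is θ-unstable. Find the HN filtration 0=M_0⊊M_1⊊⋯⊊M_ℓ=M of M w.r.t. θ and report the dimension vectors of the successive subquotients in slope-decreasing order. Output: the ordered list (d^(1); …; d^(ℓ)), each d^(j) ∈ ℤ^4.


Via rank(M_{q-1}∘⋯∘M_p): M ≅ I[1,2], I[1,3], I[4,4].
μ_θ-semistable layers: μ^(1)=9; μ^(2)=5; μ^(3)=0; μ^(4)=-7

((0, 0, 0, 1); (0, 1, 0, 0); (0, 1, 1, 0); (2, 0, 0, 0))


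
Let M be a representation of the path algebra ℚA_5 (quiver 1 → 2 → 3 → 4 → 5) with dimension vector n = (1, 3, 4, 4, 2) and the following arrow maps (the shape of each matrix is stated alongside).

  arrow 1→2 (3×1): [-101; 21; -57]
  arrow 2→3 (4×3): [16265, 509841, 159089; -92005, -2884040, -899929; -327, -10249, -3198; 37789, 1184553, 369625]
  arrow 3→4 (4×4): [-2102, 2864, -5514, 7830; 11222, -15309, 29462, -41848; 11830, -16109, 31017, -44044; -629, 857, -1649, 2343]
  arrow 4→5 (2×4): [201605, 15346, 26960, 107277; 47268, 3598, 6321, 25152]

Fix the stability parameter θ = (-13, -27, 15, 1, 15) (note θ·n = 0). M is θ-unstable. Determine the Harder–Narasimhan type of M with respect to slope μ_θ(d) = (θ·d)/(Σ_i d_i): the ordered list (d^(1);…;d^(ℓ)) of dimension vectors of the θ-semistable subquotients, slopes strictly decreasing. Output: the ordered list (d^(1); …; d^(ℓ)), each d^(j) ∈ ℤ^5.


Via rank(M_{q-1}∘⋯∘M_p): M ≅ I[1,3], I[2,5]^2, I[3,4], I[4,4].
μ_θ-semistable layers: μ^(1)=15; μ^(2)=8; μ^(3)=1; μ^(4)=-20; μ^(5)=-27

((0, 0, 1, 0, 2); (0, 0, 3, 3, 0); (0, 0, 0, 1, 0); (1, 1, 0, 0, 0); (0, 2, 0, 0, 0))
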